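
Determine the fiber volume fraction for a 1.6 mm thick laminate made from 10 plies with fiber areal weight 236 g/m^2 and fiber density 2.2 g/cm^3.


Vf = n * FAW / (rho_f * h * 1000) = 10 * 236 / (2.2 * 1.6 * 1000) = 0.6705

0.6705


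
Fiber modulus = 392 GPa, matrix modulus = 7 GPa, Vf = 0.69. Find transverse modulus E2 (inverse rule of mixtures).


1/E2 = Vf/Ef + (1-Vf)/Em = 0.69/392 + 0.31/7
E2 = 21.72 GPa

21.72 GPa


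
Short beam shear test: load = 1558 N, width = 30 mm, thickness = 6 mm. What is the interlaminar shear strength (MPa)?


ILSS = 3F/(4bh) = 3*1558/(4*30*6) = 6.49 MPa

6.49 MPa


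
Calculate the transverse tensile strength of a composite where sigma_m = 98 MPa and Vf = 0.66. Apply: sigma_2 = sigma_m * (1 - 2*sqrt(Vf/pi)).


factor = 1 - 2*sqrt(0.66/pi) = 0.0833
sigma_2 = 98 * 0.0833 = 8.16 MPa

8.16 MPa


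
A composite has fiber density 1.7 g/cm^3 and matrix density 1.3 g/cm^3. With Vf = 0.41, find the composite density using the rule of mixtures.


rho_c = rho_f*Vf + rho_m*(1-Vf) = 1.7*0.41 + 1.3*0.59 = 1.464 g/cm^3

1.464 g/cm^3


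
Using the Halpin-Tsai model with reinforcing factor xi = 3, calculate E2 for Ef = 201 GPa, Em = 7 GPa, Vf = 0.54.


eta = (Ef/Em - 1)/(Ef/Em + xi) = (28.7143 - 1)/(28.7143 + 3) = 0.8739
E2 = Em*(1+xi*eta*Vf)/(1-eta*Vf) = 32.02 GPa

32.02 GPa


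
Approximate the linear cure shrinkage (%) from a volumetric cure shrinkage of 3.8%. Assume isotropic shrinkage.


Linear shrinkage ≈ vol_shrink/3 = 3.8/3 = 1.267%

1.267%


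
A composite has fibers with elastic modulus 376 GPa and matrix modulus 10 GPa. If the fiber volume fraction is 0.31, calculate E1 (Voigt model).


E1 = Ef*Vf + Em*(1-Vf) = 376*0.31 + 10*0.69 = 123.46 GPa

123.46 GPa


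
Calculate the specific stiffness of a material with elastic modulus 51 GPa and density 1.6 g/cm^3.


Specific stiffness = E/rho = 51/1.6 = 31.9 GPa/(g/cm^3)

31.9 GPa/(g/cm^3)


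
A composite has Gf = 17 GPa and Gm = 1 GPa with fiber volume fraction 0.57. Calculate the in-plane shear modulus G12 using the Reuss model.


1/G12 = Vf/Gf + (1-Vf)/Gm = 0.57/17 + 0.43/1
G12 = 2.16 GPa

2.16 GPa


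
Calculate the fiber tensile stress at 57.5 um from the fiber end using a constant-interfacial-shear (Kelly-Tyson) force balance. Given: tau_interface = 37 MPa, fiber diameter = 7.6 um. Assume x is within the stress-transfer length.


Force balance: sigma_f * (pi*d^2/4) = tau * (pi*d) * x  ->  sigma_f = 4 * tau * x / d
sigma_f = 4 * 37 * 57.5 / 7.6 = 1119.7 MPa

1119.7 MPa


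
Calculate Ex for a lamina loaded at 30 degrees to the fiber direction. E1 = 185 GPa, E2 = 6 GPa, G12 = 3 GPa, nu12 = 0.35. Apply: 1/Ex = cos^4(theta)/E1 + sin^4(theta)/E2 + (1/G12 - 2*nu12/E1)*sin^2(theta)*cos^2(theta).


cos^4(30) = 0.5625, sin^4(30) = 0.0625, sin^2(30)*cos^2(30) = 0.1875
1/G12 - 2*nu12/E1 = 1/3 - 2*0.35/185 = 0.32955 GPa^-1
1/Ex = 0.5625/185 + 0.0625/6 + 0.32955*0.1875 = 0.0752477 GPa^-1
Ex = 13.29 GPa

13.29 GPa


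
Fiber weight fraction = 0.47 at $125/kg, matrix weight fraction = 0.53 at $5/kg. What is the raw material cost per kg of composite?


Cost = cost_f*Wf + cost_m*Wm = 125*0.47 + 5*0.53 = $61.4/kg

$61.4/kg


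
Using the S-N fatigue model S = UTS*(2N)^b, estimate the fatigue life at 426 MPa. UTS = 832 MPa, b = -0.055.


N = 0.5 * (S/UTS)^(1/b) = 0.5 * (426/832)^(1/-0.055) = 96532.6292 cycles

96532.6292 cycles


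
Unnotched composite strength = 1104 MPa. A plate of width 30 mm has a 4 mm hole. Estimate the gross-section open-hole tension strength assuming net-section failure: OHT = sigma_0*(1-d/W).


OHT = sigma_0*(1-d/W) = 1104*(1-4/30) = 956.8 MPa

956.8 MPa


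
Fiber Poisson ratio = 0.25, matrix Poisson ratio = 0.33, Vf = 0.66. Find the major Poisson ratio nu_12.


nu_12 = nu_f*Vf + nu_m*(1-Vf) = 0.25*0.66 + 0.33*0.34 = 0.2772

0.2772


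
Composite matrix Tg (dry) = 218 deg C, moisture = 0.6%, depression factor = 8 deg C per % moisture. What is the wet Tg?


Tg_wet = Tg_dry - k*moisture = 218 - 8*0.6 = 213.2 deg C

213.2 deg C


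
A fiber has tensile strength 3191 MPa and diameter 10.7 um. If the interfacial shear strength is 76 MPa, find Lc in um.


Lc = sigma_f * d / (2 * tau_i) = 3191 * 10.7 / (2 * 76) = 224.6 um

224.6 um


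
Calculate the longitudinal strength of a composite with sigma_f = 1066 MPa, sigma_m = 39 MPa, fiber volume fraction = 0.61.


sigma_1 = sigma_f*Vf + sigma_m*(1-Vf) = 1066*0.61 + 39*0.39 = 665.5 MPa

665.5 MPa


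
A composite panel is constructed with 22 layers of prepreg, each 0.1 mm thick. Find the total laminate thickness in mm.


h = n * t_ply = 22 * 0.1 = 2.2 mm

2.2 mm


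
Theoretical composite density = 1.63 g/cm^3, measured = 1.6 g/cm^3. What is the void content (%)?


Void% = (rho_theo - rho_actual)/rho_theo * 100 = (1.63 - 1.6)/1.63 * 100 = 1.84%

1.84%


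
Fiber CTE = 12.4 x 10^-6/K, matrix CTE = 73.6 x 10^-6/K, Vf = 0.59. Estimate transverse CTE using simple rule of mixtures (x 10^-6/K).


alpha_2 = alpha_f*Vf + alpha_m*(1-Vf) = 12.4*0.59 + 73.6*0.41 = 37.5 x 10^-6/K

37.5 x 10^-6/K


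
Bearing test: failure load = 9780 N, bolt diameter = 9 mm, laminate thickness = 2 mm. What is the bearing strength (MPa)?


sigma_br = F/(d*h) = 9780/(9*2) = 543.3 MPa

543.3 MPa


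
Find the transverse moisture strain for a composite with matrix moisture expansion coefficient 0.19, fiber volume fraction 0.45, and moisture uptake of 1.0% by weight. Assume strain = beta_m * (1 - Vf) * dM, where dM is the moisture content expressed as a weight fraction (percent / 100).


dM = 1.0/100 = 0.01
strain = beta_m * (1-Vf) * dM = 0.19 * 0.55 * 0.01 = 0.001045

0.001045


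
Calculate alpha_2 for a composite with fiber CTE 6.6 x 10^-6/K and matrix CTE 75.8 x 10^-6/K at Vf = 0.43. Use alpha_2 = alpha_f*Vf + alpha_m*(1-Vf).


alpha_2 = alpha_f*Vf + alpha_m*(1-Vf) = 6.6*0.43 + 75.8*0.57 = 46.0 x 10^-6/K

46.0 x 10^-6/K


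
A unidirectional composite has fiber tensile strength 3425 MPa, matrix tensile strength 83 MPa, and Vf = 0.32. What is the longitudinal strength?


sigma_1 = sigma_f*Vf + sigma_m*(1-Vf) = 3425*0.32 + 83*0.68 = 1152.4 MPa

1152.4 MPa


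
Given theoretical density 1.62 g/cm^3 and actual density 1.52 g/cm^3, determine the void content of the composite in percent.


Void% = (rho_theo - rho_actual)/rho_theo * 100 = (1.62 - 1.52)/1.62 * 100 = 6.17%

6.17%


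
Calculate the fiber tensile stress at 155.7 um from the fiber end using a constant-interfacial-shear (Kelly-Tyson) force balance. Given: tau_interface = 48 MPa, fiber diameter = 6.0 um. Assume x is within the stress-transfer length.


Force balance: sigma_f * (pi*d^2/4) = tau * (pi*d) * x  ->  sigma_f = 4 * tau * x / d
sigma_f = 4 * 48 * 155.7 / 6.0 = 4982.4 MPa

4982.4 MPa


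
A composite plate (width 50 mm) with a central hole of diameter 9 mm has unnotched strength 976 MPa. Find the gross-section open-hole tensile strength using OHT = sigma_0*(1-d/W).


OHT = sigma_0*(1-d/W) = 976*(1-9/50) = 800.3 MPa

800.3 MPa


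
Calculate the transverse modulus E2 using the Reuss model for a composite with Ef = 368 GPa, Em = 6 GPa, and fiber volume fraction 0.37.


1/E2 = Vf/Ef + (1-Vf)/Em = 0.37/368 + 0.63/6
E2 = 9.43 GPa

9.43 GPa


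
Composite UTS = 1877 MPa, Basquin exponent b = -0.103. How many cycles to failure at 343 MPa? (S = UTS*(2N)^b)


N = 0.5 * (S/UTS)^(1/b) = 0.5 * (343/1877)^(1/-0.103) = 7.3396e+06 cycles

7.3396e+06 cycles


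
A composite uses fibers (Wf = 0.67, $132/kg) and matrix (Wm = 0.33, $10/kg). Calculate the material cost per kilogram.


Cost = cost_f*Wf + cost_m*Wm = 132*0.67 + 10*0.33 = $91.74/kg

$91.74/kg


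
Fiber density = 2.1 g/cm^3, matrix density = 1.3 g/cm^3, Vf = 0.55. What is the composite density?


rho_c = rho_f*Vf + rho_m*(1-Vf) = 2.1*0.55 + 1.3*0.45 = 1.74 g/cm^3

1.74 g/cm^3


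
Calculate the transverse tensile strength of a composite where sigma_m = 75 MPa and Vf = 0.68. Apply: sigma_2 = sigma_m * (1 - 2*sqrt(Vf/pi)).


factor = 1 - 2*sqrt(0.68/pi) = 0.0695
sigma_2 = 75 * 0.0695 = 5.21 MPa

5.21 MPa


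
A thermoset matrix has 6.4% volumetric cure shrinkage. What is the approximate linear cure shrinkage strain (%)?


Linear shrinkage ≈ vol_shrink/3 = 6.4/3 = 2.133%

2.133%


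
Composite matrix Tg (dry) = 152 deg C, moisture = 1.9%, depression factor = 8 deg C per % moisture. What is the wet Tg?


Tg_wet = Tg_dry - k*moisture = 152 - 8*1.9 = 136.8 deg C

136.8 deg C


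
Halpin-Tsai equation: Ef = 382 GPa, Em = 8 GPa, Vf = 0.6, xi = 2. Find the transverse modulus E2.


eta = (Ef/Em - 1)/(Ef/Em + xi) = (47.75 - 1)/(47.75 + 2) = 0.9397
E2 = Em*(1+xi*eta*Vf)/(1-eta*Vf) = 39.02 GPa

39.02 GPa


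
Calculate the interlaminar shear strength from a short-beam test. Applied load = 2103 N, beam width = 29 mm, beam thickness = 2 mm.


ILSS = 3F/(4bh) = 3*2103/(4*29*2) = 27.19 MPa

27.19 MPa


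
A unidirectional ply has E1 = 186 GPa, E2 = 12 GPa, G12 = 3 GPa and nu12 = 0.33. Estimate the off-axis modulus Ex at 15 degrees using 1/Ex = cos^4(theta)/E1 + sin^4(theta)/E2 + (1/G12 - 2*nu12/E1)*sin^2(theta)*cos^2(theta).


cos^4(15) = 0.870513, sin^4(15) = 0.004487, sin^2(15)*cos^2(15) = 0.0625
1/G12 - 2*nu12/E1 = 1/3 - 2*0.33/186 = 0.329785 GPa^-1
1/Ex = 0.870513/186 + 0.004487/12 + 0.329785*0.0625 = 0.0256657 GPa^-1
Ex = 38.96 GPa

38.96 GPa


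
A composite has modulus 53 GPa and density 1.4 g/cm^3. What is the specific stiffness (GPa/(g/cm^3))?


Specific stiffness = E/rho = 53/1.4 = 37.9 GPa/(g/cm^3)

37.9 GPa/(g/cm^3)


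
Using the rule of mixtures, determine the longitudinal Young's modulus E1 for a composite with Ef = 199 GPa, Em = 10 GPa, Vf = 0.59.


E1 = Ef*Vf + Em*(1-Vf) = 199*0.59 + 10*0.41 = 121.51 GPa

121.51 GPa


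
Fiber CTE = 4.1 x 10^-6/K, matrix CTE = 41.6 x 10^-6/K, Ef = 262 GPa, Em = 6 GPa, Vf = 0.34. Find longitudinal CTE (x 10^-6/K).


E1 = Ef*Vf + Em*(1-Vf) = 93.04
alpha_1 = (alpha_f*Ef*Vf + alpha_m*Em*(1-Vf))/E1 = 5.7 x 10^-6/K

5.7 x 10^-6/K


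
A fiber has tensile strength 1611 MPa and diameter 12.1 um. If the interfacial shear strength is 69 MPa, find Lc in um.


Lc = sigma_f * d / (2 * tau_i) = 1611 * 12.1 / (2 * 69) = 141.3 um

141.3 um


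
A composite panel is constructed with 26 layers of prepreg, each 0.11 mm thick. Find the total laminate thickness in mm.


h = n * t_ply = 26 * 0.11 = 2.86 mm

2.86 mm


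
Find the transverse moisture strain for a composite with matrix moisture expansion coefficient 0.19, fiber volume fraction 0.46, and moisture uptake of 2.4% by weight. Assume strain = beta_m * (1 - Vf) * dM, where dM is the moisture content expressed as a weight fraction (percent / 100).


dM = 2.4/100 = 0.024
strain = beta_m * (1-Vf) * dM = 0.19 * 0.54 * 0.024 = 0.0024624

0.0024624


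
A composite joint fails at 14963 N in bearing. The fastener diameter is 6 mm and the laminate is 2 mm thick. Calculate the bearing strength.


sigma_br = F/(d*h) = 14963/(6*2) = 1246.9 MPa

1246.9 MPa


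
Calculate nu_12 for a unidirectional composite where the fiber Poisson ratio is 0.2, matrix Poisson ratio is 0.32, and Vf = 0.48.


nu_12 = nu_f*Vf + nu_m*(1-Vf) = 0.2*0.48 + 0.32*0.52 = 0.2624

0.2624


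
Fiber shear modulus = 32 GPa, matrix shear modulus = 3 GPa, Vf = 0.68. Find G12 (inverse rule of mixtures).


1/G12 = Vf/Gf + (1-Vf)/Gm = 0.68/32 + 0.32/3
G12 = 7.82 GPa

7.82 GPa


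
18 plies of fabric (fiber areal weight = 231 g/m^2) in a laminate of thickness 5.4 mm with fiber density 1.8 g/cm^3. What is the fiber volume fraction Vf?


Vf = n * FAW / (rho_f * h * 1000) = 18 * 231 / (1.8 * 5.4 * 1000) = 0.4278

0.4278


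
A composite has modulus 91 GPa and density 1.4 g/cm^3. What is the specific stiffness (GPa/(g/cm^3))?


Specific stiffness = E/rho = 91/1.4 = 65.0 GPa/(g/cm^3)

65.0 GPa/(g/cm^3)


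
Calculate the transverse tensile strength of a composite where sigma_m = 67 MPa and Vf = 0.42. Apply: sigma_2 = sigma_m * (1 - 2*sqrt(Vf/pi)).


factor = 1 - 2*sqrt(0.42/pi) = 0.2687
sigma_2 = 67 * 0.2687 = 18.0 MPa

18.0 MPa


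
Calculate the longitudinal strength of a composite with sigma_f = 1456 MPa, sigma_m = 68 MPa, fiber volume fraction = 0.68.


sigma_1 = sigma_f*Vf + sigma_m*(1-Vf) = 1456*0.68 + 68*0.32 = 1011.8 MPa

1011.8 MPa


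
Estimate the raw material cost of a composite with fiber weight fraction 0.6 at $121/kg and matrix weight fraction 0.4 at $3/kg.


Cost = cost_f*Wf + cost_m*Wm = 121*0.6 + 3*0.4 = $73.8/kg

$73.8/kg


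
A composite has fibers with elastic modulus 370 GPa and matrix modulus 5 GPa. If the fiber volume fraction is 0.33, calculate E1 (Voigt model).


E1 = Ef*Vf + Em*(1-Vf) = 370*0.33 + 5*0.67 = 125.45 GPa

125.45 GPa


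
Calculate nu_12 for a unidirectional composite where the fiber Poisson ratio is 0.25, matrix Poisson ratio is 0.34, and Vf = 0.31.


nu_12 = nu_f*Vf + nu_m*(1-Vf) = 0.25*0.31 + 0.34*0.69 = 0.3121

0.3121


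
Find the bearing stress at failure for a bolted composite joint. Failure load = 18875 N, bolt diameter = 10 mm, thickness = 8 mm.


sigma_br = F/(d*h) = 18875/(10*8) = 235.9 MPa

235.9 MPa


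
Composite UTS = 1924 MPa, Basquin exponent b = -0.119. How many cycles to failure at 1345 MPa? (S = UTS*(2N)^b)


N = 0.5 * (S/UTS)^(1/b) = 0.5 * (1345/1924)^(1/-0.119) = 10.1286 cycles

10.1286 cycles


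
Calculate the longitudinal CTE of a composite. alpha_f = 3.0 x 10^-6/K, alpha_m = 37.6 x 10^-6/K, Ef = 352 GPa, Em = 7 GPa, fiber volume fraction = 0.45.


E1 = Ef*Vf + Em*(1-Vf) = 162.25
alpha_1 = (alpha_f*Ef*Vf + alpha_m*Em*(1-Vf))/E1 = 3.82 x 10^-6/K

3.82 x 10^-6/K


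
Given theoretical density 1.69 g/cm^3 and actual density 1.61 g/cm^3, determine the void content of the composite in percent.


Void% = (rho_theo - rho_actual)/rho_theo * 100 = (1.69 - 1.61)/1.69 * 100 = 4.73%

4.73%


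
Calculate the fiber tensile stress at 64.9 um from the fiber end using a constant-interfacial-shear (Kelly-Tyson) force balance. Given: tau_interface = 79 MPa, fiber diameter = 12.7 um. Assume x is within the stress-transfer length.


Force balance: sigma_f * (pi*d^2/4) = tau * (pi*d) * x  ->  sigma_f = 4 * tau * x / d
sigma_f = 4 * 79 * 64.9 / 12.7 = 1614.8 MPa

1614.8 MPa


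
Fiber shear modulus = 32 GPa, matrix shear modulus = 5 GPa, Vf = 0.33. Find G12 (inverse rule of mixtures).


1/G12 = Vf/Gf + (1-Vf)/Gm = 0.33/32 + 0.67/5
G12 = 6.93 GPa

6.93 GPa


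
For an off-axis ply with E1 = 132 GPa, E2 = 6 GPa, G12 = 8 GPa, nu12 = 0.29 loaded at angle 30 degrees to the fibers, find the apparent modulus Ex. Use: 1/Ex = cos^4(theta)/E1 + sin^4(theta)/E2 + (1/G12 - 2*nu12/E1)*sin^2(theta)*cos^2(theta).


cos^4(30) = 0.5625, sin^4(30) = 0.0625, sin^2(30)*cos^2(30) = 0.1875
1/G12 - 2*nu12/E1 = 1/8 - 2*0.29/132 = 0.120606 GPa^-1
1/Ex = 0.5625/132 + 0.0625/6 + 0.120606*0.1875 = 0.0372917 GPa^-1
Ex = 26.82 GPa

26.82 GPa


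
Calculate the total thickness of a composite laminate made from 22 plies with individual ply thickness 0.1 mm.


h = n * t_ply = 22 * 0.1 = 2.2 mm

2.2 mm


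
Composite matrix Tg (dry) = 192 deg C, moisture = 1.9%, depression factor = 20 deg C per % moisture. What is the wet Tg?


Tg_wet = Tg_dry - k*moisture = 192 - 20*1.9 = 154.0 deg C

154.0 deg C


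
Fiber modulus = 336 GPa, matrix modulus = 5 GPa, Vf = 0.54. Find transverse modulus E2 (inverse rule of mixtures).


1/E2 = Vf/Ef + (1-Vf)/Em = 0.54/336 + 0.46/5
E2 = 10.68 GPa

10.68 GPa


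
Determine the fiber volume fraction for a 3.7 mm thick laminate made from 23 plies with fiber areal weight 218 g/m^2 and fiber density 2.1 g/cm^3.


Vf = n * FAW / (rho_f * h * 1000) = 23 * 218 / (2.1 * 3.7 * 1000) = 0.6453

0.6453


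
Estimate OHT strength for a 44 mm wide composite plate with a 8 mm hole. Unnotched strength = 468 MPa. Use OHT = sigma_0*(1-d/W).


OHT = sigma_0*(1-d/W) = 468*(1-8/44) = 382.9 MPa

382.9 MPa


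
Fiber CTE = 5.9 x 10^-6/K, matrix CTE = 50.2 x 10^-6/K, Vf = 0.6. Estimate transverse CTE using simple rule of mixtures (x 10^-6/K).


alpha_2 = alpha_f*Vf + alpha_m*(1-Vf) = 5.9*0.6 + 50.2*0.4 = 23.6 x 10^-6/K

23.6 x 10^-6/K


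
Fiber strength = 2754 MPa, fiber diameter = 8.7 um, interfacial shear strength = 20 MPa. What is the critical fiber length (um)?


Lc = sigma_f * d / (2 * tau_i) = 2754 * 8.7 / (2 * 20) = 599.0 um

599.0 um


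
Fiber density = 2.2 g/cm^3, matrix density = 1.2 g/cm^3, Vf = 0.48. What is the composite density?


rho_c = rho_f*Vf + rho_m*(1-Vf) = 2.2*0.48 + 1.2*0.52 = 1.68 g/cm^3

1.68 g/cm^3


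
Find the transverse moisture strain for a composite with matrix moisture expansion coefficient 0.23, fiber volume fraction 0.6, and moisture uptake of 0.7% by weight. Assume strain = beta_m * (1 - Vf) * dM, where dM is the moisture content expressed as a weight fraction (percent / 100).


dM = 0.7/100 = 0.007
strain = beta_m * (1-Vf) * dM = 0.23 * 0.4 * 0.007 = 0.000644

0.000644


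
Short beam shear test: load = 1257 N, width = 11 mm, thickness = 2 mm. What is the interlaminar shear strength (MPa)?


ILSS = 3F/(4bh) = 3*1257/(4*11*2) = 42.85 MPa

42.85 MPa


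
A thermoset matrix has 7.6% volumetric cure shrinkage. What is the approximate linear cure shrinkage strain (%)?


Linear shrinkage ≈ vol_shrink/3 = 7.6/3 = 2.533%

2.533%


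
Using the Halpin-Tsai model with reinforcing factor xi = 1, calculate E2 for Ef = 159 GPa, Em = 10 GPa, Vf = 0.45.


eta = (Ef/Em - 1)/(Ef/Em + xi) = (15.9 - 1)/(15.9 + 1) = 0.8817
E2 = Em*(1+xi*eta*Vf)/(1-eta*Vf) = 23.15 GPa

23.15 GPa


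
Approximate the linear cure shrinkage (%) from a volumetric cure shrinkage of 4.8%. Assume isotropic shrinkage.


Linear shrinkage ≈ vol_shrink/3 = 4.8/3 = 1.6%

1.6%


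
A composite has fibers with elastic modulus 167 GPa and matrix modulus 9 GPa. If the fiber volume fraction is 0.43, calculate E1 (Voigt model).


E1 = Ef*Vf + Em*(1-Vf) = 167*0.43 + 9*0.57 = 76.94 GPa

76.94 GPa


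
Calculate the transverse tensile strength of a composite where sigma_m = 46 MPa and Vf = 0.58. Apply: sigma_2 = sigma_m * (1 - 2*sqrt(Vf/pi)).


factor = 1 - 2*sqrt(0.58/pi) = 0.1407
sigma_2 = 46 * 0.1407 = 6.47 MPa

6.47 MPa


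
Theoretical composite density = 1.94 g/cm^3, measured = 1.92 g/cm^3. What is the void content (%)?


Void% = (rho_theo - rho_actual)/rho_theo * 100 = (1.94 - 1.92)/1.94 * 100 = 1.03%

1.03%


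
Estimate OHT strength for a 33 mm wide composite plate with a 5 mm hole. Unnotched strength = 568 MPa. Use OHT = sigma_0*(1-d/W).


OHT = sigma_0*(1-d/W) = 568*(1-5/33) = 481.9 MPa

481.9 MPa


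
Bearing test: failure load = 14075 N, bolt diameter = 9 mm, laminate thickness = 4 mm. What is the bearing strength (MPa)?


sigma_br = F/(d*h) = 14075/(9*4) = 391.0 MPa

391.0 MPa


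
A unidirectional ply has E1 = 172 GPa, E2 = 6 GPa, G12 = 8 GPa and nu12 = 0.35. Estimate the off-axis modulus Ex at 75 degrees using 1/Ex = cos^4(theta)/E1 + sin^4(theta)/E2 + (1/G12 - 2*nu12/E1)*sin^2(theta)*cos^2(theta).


cos^4(75) = 0.004487, sin^4(75) = 0.870513, sin^2(75)*cos^2(75) = 0.0625
1/G12 - 2*nu12/E1 = 1/8 - 2*0.35/172 = 0.12093 GPa^-1
1/Ex = 0.004487/172 + 0.870513/6 + 0.12093*0.0625 = 0.1526697 GPa^-1
Ex = 6.55 GPa

6.55 GPa


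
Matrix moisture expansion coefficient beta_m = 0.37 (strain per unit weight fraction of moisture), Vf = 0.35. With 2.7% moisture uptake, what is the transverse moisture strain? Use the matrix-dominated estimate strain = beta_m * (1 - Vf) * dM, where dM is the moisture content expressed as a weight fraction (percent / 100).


dM = 2.7/100 = 0.027
strain = beta_m * (1-Vf) * dM = 0.37 * 0.65 * 0.027 = 0.0064935

0.0064935


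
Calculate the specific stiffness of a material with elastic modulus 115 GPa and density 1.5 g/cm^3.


Specific stiffness = E/rho = 115/1.5 = 76.7 GPa/(g/cm^3)

76.7 GPa/(g/cm^3)


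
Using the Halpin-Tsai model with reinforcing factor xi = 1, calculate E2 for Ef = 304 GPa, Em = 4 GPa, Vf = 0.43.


eta = (Ef/Em - 1)/(Ef/Em + xi) = (76.0 - 1)/(76.0 + 1) = 0.974
E2 = Em*(1+xi*eta*Vf)/(1-eta*Vf) = 9.77 GPa

9.77 GPa


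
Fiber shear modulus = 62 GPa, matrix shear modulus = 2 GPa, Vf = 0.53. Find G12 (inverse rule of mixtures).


1/G12 = Vf/Gf + (1-Vf)/Gm = 0.53/62 + 0.47/2
G12 = 4.11 GPa

4.11 GPa


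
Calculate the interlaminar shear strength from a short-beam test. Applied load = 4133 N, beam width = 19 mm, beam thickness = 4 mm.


ILSS = 3F/(4bh) = 3*4133/(4*19*4) = 40.79 MPa

40.79 MPa


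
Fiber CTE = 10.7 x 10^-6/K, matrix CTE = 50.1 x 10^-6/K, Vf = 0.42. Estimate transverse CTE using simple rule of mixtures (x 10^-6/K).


alpha_2 = alpha_f*Vf + alpha_m*(1-Vf) = 10.7*0.42 + 50.1*0.58 = 33.6 x 10^-6/K

33.6 x 10^-6/K


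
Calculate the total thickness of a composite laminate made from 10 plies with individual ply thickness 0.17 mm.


h = n * t_ply = 10 * 0.17 = 1.7 mm

1.7 mm


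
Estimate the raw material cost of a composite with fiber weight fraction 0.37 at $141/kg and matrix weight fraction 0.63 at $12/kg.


Cost = cost_f*Wf + cost_m*Wm = 141*0.37 + 12*0.63 = $59.73/kg

$59.73/kg


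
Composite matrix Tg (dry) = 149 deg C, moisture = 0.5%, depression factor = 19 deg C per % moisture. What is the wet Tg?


Tg_wet = Tg_dry - k*moisture = 149 - 19*0.5 = 139.5 deg C

139.5 deg C


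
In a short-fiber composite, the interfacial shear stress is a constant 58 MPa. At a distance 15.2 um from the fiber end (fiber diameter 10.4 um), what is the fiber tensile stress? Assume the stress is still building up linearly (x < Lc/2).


Force balance: sigma_f * (pi*d^2/4) = tau * (pi*d) * x  ->  sigma_f = 4 * tau * x / d
sigma_f = 4 * 58 * 15.2 / 10.4 = 339.1 MPa

339.1 MPa


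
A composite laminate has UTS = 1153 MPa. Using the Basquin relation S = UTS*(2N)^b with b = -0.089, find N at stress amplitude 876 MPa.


N = 0.5 * (S/UTS)^(1/b) = 0.5 * (876/1153)^(1/-0.089) = 10.9573 cycles

10.9573 cycles


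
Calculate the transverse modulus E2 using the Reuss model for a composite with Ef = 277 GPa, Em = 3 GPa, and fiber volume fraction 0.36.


1/E2 = Vf/Ef + (1-Vf)/Em = 0.36/277 + 0.64/3
E2 = 4.66 GPa

4.66 GPa


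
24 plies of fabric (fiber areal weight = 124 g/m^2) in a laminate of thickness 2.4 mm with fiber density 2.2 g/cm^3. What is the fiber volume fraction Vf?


Vf = n * FAW / (rho_f * h * 1000) = 24 * 124 / (2.2 * 2.4 * 1000) = 0.5636

0.5636


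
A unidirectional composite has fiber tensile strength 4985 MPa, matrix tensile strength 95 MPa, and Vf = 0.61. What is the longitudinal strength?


sigma_1 = sigma_f*Vf + sigma_m*(1-Vf) = 4985*0.61 + 95*0.39 = 3077.9 MPa

3077.9 MPa


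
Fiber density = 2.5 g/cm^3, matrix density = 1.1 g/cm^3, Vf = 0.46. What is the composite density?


rho_c = rho_f*Vf + rho_m*(1-Vf) = 2.5*0.46 + 1.1*0.54 = 1.744 g/cm^3

1.744 g/cm^3


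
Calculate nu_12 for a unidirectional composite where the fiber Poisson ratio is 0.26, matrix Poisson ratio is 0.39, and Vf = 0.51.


nu_12 = nu_f*Vf + nu_m*(1-Vf) = 0.26*0.51 + 0.39*0.49 = 0.3237

0.3237


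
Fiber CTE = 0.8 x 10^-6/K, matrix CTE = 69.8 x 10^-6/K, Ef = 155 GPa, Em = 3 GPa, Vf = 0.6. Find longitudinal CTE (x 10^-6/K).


E1 = Ef*Vf + Em*(1-Vf) = 94.2
alpha_1 = (alpha_f*Ef*Vf + alpha_m*Em*(1-Vf))/E1 = 1.68 x 10^-6/K

1.68 x 10^-6/K


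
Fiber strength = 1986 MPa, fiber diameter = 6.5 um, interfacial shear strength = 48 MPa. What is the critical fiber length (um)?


Lc = sigma_f * d / (2 * tau_i) = 1986 * 6.5 / (2 * 48) = 134.5 um

134.5 um


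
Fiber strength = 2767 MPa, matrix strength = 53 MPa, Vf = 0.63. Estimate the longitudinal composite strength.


sigma_1 = sigma_f*Vf + sigma_m*(1-Vf) = 2767*0.63 + 53*0.37 = 1762.8 MPa

1762.8 MPa


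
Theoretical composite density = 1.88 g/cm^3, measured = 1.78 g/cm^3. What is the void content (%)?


Void% = (rho_theo - rho_actual)/rho_theo * 100 = (1.88 - 1.78)/1.88 * 100 = 5.32%

5.32%


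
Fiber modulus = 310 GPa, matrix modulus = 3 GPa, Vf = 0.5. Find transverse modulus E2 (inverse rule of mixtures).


1/E2 = Vf/Ef + (1-Vf)/Em = 0.5/310 + 0.5/3
E2 = 5.94 GPa

5.94 GPa


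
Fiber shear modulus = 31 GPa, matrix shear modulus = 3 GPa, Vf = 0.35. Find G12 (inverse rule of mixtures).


1/G12 = Vf/Gf + (1-Vf)/Gm = 0.35/31 + 0.65/3
G12 = 4.39 GPa

4.39 GPa


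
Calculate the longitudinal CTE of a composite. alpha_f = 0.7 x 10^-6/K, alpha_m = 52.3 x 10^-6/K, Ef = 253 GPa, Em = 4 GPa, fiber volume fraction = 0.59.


E1 = Ef*Vf + Em*(1-Vf) = 150.91
alpha_1 = (alpha_f*Ef*Vf + alpha_m*Em*(1-Vf))/E1 = 1.26 x 10^-6/K

1.26 x 10^-6/K


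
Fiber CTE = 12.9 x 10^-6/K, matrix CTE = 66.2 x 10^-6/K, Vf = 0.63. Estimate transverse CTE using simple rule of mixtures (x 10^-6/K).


alpha_2 = alpha_f*Vf + alpha_m*(1-Vf) = 12.9*0.63 + 66.2*0.37 = 32.6 x 10^-6/K

32.6 x 10^-6/K


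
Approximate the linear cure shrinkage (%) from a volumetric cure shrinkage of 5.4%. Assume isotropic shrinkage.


Linear shrinkage ≈ vol_shrink/3 = 5.4/3 = 1.8%

1.8%


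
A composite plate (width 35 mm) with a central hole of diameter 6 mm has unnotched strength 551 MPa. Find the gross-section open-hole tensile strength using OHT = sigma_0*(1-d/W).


OHT = sigma_0*(1-d/W) = 551*(1-6/35) = 456.5 MPa

456.5 MPa


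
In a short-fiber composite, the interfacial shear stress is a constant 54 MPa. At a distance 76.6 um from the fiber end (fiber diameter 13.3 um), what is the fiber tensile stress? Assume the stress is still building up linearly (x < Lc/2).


Force balance: sigma_f * (pi*d^2/4) = tau * (pi*d) * x  ->  sigma_f = 4 * tau * x / d
sigma_f = 4 * 54 * 76.6 / 13.3 = 1244.0 MPa

1244.0 MPa


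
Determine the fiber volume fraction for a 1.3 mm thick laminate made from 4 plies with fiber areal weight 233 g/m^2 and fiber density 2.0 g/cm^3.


Vf = n * FAW / (rho_f * h * 1000) = 4 * 233 / (2.0 * 1.3 * 1000) = 0.3585

0.3585


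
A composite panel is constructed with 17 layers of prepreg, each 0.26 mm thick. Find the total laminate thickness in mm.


h = n * t_ply = 17 * 0.26 = 4.42 mm

4.42 mm


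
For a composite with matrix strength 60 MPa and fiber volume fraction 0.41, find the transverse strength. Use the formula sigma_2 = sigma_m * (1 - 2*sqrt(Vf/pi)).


factor = 1 - 2*sqrt(0.41/pi) = 0.2775
sigma_2 = 60 * 0.2775 = 16.65 MPa

16.65 MPa


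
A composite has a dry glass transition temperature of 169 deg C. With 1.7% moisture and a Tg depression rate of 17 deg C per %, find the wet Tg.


Tg_wet = Tg_dry - k*moisture = 169 - 17*1.7 = 140.1 deg C

140.1 deg C


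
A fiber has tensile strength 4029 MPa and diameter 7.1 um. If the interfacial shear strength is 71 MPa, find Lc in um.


Lc = sigma_f * d / (2 * tau_i) = 4029 * 7.1 / (2 * 71) = 201.5 um

201.5 um


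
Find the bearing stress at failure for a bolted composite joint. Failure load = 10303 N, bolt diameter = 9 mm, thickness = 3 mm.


sigma_br = F/(d*h) = 10303/(9*3) = 381.6 MPa

381.6 MPa


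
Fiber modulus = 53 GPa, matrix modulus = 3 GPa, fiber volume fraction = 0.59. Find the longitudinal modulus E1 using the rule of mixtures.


E1 = Ef*Vf + Em*(1-Vf) = 53*0.59 + 3*0.41 = 32.5 GPa

32.5 GPa


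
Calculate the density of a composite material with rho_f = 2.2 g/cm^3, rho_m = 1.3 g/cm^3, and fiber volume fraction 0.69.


rho_c = rho_f*Vf + rho_m*(1-Vf) = 2.2*0.69 + 1.3*0.31 = 1.921 g/cm^3

1.921 g/cm^3


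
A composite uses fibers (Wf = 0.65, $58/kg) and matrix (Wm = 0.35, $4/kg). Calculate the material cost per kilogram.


Cost = cost_f*Wf + cost_m*Wm = 58*0.65 + 4*0.35 = $39.1/kg

$39.1/kg


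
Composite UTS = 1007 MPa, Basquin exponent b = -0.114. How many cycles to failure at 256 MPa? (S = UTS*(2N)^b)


N = 0.5 * (S/UTS)^(1/b) = 0.5 * (256/1007)^(1/-0.114) = 82493.8941 cycles

82493.8941 cycles


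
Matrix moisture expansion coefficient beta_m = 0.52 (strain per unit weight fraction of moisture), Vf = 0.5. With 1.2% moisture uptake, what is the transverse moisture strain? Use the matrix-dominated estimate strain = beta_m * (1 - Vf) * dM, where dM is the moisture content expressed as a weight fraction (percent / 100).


dM = 1.2/100 = 0.012
strain = beta_m * (1-Vf) * dM = 0.52 * 0.5 * 0.012 = 0.00312

0.00312


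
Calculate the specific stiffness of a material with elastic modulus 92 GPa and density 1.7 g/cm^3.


Specific stiffness = E/rho = 92/1.7 = 54.1 GPa/(g/cm^3)

54.1 GPa/(g/cm^3)


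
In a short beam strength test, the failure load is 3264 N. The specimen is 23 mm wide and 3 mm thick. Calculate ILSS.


ILSS = 3F/(4bh) = 3*3264/(4*23*3) = 35.48 MPa

35.48 MPa


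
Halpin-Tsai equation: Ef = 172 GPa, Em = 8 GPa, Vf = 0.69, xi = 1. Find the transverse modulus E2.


eta = (Ef/Em - 1)/(Ef/Em + xi) = (21.5 - 1)/(21.5 + 1) = 0.9111
E2 = Em*(1+xi*eta*Vf)/(1-eta*Vf) = 35.09 GPa

35.09 GPa


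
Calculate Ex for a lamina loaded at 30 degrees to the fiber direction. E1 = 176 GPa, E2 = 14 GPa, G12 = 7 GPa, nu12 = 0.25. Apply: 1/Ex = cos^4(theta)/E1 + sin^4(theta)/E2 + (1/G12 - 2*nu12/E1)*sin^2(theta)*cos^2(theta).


cos^4(30) = 0.5625, sin^4(30) = 0.0625, sin^2(30)*cos^2(30) = 0.1875
1/G12 - 2*nu12/E1 = 1/7 - 2*0.25/176 = 0.140016 GPa^-1
1/Ex = 0.5625/176 + 0.0625/14 + 0.140016*0.1875 = 0.0339134 GPa^-1
Ex = 29.49 GPa

29.49 GPa


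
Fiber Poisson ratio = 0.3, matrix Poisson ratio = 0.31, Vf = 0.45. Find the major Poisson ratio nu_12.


nu_12 = nu_f*Vf + nu_m*(1-Vf) = 0.3*0.45 + 0.31*0.55 = 0.3055

0.3055


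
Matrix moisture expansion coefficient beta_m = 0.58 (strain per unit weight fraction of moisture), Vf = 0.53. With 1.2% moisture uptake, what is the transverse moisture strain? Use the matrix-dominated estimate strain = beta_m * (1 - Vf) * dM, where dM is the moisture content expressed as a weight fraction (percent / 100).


dM = 1.2/100 = 0.012
strain = beta_m * (1-Vf) * dM = 0.58 * 0.47 * 0.012 = 0.0032712

0.0032712


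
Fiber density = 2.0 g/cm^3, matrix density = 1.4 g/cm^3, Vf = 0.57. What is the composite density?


rho_c = rho_f*Vf + rho_m*(1-Vf) = 2.0*0.57 + 1.4*0.43 = 1.742 g/cm^3

1.742 g/cm^3


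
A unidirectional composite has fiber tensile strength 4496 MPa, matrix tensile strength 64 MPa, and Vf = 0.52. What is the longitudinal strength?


sigma_1 = sigma_f*Vf + sigma_m*(1-Vf) = 4496*0.52 + 64*0.48 = 2368.6 MPa

2368.6 MPa


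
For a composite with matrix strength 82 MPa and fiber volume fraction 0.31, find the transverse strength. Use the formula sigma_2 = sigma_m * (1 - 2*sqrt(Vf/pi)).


factor = 1 - 2*sqrt(0.31/pi) = 0.3717
sigma_2 = 82 * 0.3717 = 30.48 MPa

30.48 MPa


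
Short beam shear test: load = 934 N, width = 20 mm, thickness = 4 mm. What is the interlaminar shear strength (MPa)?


ILSS = 3F/(4bh) = 3*934/(4*20*4) = 8.76 MPa

8.76 MPa


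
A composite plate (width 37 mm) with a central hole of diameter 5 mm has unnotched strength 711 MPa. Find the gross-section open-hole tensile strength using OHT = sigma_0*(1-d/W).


OHT = sigma_0*(1-d/W) = 711*(1-5/37) = 614.9 MPa

614.9 MPa


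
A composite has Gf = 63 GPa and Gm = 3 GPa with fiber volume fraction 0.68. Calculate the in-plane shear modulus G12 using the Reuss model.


1/G12 = Vf/Gf + (1-Vf)/Gm = 0.68/63 + 0.32/3
G12 = 8.51 GPa

8.51 GPa


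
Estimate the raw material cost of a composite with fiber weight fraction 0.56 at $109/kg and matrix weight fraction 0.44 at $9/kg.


Cost = cost_f*Wf + cost_m*Wm = 109*0.56 + 9*0.44 = $65.0/kg

$65.0/kg


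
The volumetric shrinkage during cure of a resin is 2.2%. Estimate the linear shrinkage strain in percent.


Linear shrinkage ≈ vol_shrink/3 = 2.2/3 = 0.733%

0.733%


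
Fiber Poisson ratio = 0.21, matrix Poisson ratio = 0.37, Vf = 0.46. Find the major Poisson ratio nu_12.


nu_12 = nu_f*Vf + nu_m*(1-Vf) = 0.21*0.46 + 0.37*0.54 = 0.2964

0.2964


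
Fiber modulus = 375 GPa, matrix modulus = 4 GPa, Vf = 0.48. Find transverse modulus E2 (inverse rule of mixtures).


1/E2 = Vf/Ef + (1-Vf)/Em = 0.48/375 + 0.52/4
E2 = 7.62 GPa

7.62 GPa


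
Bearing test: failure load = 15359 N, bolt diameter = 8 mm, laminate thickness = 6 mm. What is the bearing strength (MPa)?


sigma_br = F/(d*h) = 15359/(8*6) = 320.0 MPa

320.0 MPa


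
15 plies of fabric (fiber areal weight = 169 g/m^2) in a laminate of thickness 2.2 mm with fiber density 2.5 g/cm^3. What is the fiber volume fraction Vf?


Vf = n * FAW / (rho_f * h * 1000) = 15 * 169 / (2.5 * 2.2 * 1000) = 0.4609

0.4609


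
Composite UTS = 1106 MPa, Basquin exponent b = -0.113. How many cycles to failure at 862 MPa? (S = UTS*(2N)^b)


N = 0.5 * (S/UTS)^(1/b) = 0.5 * (862/1106)^(1/-0.113) = 4.5385 cycles

4.5385 cycles


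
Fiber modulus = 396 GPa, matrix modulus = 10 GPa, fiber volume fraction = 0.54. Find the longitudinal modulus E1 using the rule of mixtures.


E1 = Ef*Vf + Em*(1-Vf) = 396*0.54 + 10*0.46 = 218.44 GPa

218.44 GPa


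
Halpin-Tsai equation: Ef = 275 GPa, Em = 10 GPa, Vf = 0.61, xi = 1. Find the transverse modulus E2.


eta = (Ef/Em - 1)/(Ef/Em + xi) = (27.5 - 1)/(27.5 + 1) = 0.9298
E2 = Em*(1+xi*eta*Vf)/(1-eta*Vf) = 36.21 GPa

36.21 GPa


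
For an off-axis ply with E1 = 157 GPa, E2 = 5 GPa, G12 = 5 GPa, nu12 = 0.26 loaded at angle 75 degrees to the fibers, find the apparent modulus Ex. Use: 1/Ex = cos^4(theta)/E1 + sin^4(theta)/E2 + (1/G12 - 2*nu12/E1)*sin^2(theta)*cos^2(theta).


cos^4(75) = 0.004487, sin^4(75) = 0.870513, sin^2(75)*cos^2(75) = 0.0625
1/G12 - 2*nu12/E1 = 1/5 - 2*0.26/157 = 0.196688 GPa^-1
1/Ex = 0.004487/157 + 0.870513/5 + 0.196688*0.0625 = 0.1864241 GPa^-1
Ex = 5.36 GPa

5.36 GPa


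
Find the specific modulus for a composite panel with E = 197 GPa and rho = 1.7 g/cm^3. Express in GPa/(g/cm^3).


Specific stiffness = E/rho = 197/1.7 = 115.9 GPa/(g/cm^3)

115.9 GPa/(g/cm^3)


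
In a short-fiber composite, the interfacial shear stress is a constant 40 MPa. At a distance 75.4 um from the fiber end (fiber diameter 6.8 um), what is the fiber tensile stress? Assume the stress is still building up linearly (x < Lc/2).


Force balance: sigma_f * (pi*d^2/4) = tau * (pi*d) * x  ->  sigma_f = 4 * tau * x / d
sigma_f = 4 * 40 * 75.4 / 6.8 = 1774.1 MPa

1774.1 MPa


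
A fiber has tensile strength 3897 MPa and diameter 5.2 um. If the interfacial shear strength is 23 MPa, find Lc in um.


Lc = sigma_f * d / (2 * tau_i) = 3897 * 5.2 / (2 * 23) = 440.5 um

440.5 um


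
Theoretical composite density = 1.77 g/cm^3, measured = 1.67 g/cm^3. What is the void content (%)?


Void% = (rho_theo - rho_actual)/rho_theo * 100 = (1.77 - 1.67)/1.77 * 100 = 5.65%

5.65%


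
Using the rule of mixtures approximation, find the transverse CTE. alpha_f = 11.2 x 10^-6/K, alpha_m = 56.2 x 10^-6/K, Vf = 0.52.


alpha_2 = alpha_f*Vf + alpha_m*(1-Vf) = 11.2*0.52 + 56.2*0.48 = 32.8 x 10^-6/K

32.8 x 10^-6/K


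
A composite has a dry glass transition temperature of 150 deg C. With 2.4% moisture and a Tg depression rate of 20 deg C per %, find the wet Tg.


Tg_wet = Tg_dry - k*moisture = 150 - 20*2.4 = 102.0 deg C

102.0 deg C


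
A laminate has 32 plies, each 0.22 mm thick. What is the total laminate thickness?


h = n * t_ply = 32 * 0.22 = 7.04 mm

7.04 mm


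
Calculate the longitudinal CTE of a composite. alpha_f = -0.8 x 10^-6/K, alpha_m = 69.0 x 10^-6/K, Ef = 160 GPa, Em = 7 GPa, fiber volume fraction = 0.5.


E1 = Ef*Vf + Em*(1-Vf) = 83.5
alpha_1 = (alpha_f*Ef*Vf + alpha_m*Em*(1-Vf))/E1 = 2.13 x 10^-6/K

2.13 x 10^-6/K


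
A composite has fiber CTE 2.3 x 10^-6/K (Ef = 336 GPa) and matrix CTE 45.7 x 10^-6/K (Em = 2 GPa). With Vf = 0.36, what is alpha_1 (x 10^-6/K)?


E1 = Ef*Vf + Em*(1-Vf) = 122.24
alpha_1 = (alpha_f*Ef*Vf + alpha_m*Em*(1-Vf))/E1 = 2.75 x 10^-6/K

2.75 x 10^-6/K


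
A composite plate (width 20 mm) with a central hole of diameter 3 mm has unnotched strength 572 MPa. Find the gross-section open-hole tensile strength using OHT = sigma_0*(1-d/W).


OHT = sigma_0*(1-d/W) = 572*(1-3/20) = 486.2 MPa

486.2 MPa


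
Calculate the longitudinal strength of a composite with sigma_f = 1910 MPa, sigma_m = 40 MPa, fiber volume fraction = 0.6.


sigma_1 = sigma_f*Vf + sigma_m*(1-Vf) = 1910*0.6 + 40*0.4 = 1162.0 MPa

1162.0 MPa


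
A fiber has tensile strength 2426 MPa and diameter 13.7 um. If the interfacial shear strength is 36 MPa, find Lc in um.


Lc = sigma_f * d / (2 * tau_i) = 2426 * 13.7 / (2 * 36) = 461.6 um

461.6 um


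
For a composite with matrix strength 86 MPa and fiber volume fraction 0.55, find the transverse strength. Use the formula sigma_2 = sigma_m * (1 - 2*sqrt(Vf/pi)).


factor = 1 - 2*sqrt(0.55/pi) = 0.1632
sigma_2 = 86 * 0.1632 = 14.03 MPa

14.03 MPa


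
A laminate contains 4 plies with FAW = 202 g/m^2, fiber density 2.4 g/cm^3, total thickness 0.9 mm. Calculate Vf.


Vf = n * FAW / (rho_f * h * 1000) = 4 * 202 / (2.4 * 0.9 * 1000) = 0.3741

0.3741


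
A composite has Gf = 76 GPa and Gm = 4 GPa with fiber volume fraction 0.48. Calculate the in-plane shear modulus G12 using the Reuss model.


1/G12 = Vf/Gf + (1-Vf)/Gm = 0.48/76 + 0.52/4
G12 = 7.34 GPa

7.34 GPa


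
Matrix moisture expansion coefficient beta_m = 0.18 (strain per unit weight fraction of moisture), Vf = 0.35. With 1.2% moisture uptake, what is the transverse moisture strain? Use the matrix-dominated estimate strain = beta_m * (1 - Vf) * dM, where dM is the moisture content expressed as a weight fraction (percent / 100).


dM = 1.2/100 = 0.012
strain = beta_m * (1-Vf) * dM = 0.18 * 0.65 * 0.012 = 0.001404

0.001404


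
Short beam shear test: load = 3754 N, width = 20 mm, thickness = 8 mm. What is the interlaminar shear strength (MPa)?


ILSS = 3F/(4bh) = 3*3754/(4*20*8) = 17.6 MPa

17.6 MPa


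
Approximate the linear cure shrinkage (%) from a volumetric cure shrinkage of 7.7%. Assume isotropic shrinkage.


Linear shrinkage ≈ vol_shrink/3 = 7.7/3 = 2.567%

2.567%


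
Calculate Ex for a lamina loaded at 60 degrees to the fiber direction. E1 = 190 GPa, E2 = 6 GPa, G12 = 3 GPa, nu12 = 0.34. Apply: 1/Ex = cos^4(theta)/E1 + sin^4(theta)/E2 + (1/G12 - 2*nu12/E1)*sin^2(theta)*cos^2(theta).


cos^4(60) = 0.0625, sin^4(60) = 0.5625, sin^2(60)*cos^2(60) = 0.1875
1/G12 - 2*nu12/E1 = 1/3 - 2*0.34/190 = 0.329754 GPa^-1
1/Ex = 0.0625/190 + 0.5625/6 + 0.329754*0.1875 = 0.1559079 GPa^-1
Ex = 6.41 GPa

6.41 GPa


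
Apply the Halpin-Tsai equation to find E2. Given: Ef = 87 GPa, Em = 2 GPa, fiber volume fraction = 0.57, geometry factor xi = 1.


eta = (Ef/Em - 1)/(Ef/Em + xi) = (43.5 - 1)/(43.5 + 1) = 0.9551
E2 = Em*(1+xi*eta*Vf)/(1-eta*Vf) = 6.78 GPa

6.78 GPa


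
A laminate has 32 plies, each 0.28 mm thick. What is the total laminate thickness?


h = n * t_ply = 32 * 0.28 = 8.96 mm

8.96 mm


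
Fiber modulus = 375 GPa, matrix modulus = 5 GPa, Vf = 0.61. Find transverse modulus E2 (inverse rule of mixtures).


1/E2 = Vf/Ef + (1-Vf)/Em = 0.61/375 + 0.39/5
E2 = 12.56 GPa

12.56 GPa


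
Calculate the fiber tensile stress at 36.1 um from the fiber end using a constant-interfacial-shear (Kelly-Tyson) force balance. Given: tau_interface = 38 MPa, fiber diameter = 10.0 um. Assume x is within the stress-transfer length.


Force balance: sigma_f * (pi*d^2/4) = tau * (pi*d) * x  ->  sigma_f = 4 * tau * x / d
sigma_f = 4 * 38 * 36.1 / 10.0 = 548.7 MPa

548.7 MPa


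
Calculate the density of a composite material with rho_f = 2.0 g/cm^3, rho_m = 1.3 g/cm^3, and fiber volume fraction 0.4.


rho_c = rho_f*Vf + rho_m*(1-Vf) = 2.0*0.4 + 1.3*0.6 = 1.58 g/cm^3

1.58 g/cm^3
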